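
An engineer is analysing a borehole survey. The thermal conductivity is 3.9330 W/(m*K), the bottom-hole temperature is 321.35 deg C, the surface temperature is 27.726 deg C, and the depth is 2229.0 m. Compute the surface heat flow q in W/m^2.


Step 1: grad = (T_d - T_surf)/d * 1000 = (321.35 - 27.726)/2229.0 * 1000 = 131.7290 deg C/km
Step 2: q = k * grad / 1000 = 3.933 * 131.7290 / 1000 = 0.51809 W/m^2
q = 0.51809 W/m^2


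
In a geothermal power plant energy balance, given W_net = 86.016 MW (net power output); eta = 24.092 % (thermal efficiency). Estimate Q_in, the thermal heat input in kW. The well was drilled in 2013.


Q_in = W_net / (eta / 100)
Q_in = 86.016 / (24.092 / 100)
Q_in = 357.0314 MW
Convert: 357.0314 MW * 1000.0 = 3.5703e+05 kW
Q_in = 3.5703e+05 kW


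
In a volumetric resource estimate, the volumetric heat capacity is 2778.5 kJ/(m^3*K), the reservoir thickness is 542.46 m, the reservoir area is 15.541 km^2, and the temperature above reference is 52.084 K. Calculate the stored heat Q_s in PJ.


Step 1: Vr = A*1e6*hr = 15.541*1e6*542.46 = 8.430371e+09 m^3
Step 2: Q_s = Vr*rhoc*dT/1e12 = 8.430371e+09*2778.5*52.084/1e12 = 1220.0 PJ
Q_s = 1220.0 PJ


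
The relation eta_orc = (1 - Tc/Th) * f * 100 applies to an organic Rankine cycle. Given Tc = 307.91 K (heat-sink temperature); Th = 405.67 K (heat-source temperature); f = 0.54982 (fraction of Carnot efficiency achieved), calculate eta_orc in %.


eta_orc = (1 - Tc/Th) * f * 100
eta_orc = (1 - 307.91/405.67) * 0.54982 * 100
eta_orc = 13.250 %


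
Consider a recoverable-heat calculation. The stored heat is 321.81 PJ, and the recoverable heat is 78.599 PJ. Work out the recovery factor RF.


RF = Q_rec / Q_s
RF = 78.599 / 321.81
RF = 0.24424


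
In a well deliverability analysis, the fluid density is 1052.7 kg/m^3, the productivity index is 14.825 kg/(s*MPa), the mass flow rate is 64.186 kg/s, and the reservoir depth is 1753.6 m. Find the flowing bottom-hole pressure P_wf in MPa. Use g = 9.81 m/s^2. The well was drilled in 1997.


Step 1: P_i = rho*g*h/1e6 = 1052.7*9.81*1753.6/1e6 = 18.10940 MPa
Step 2: P_wf = P_i - mdot/PI = 18.10940 - 64.186/14.825 = 13.780 MPa
P_wf = 13.780 MPa


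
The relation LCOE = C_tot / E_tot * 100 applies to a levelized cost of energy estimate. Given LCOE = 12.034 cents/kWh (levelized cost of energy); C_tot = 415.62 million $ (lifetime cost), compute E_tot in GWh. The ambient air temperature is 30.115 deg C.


E_tot = C_tot / LCOE * 100
E_tot = 415.62 / 12.034 * 100
E_tot = 3453.7 GWh


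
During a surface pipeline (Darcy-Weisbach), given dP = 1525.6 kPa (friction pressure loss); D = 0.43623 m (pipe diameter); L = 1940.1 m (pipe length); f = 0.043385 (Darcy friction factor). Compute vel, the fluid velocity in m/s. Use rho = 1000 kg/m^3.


vel = sqrt(dP*1000*2*D / (f*L*rho))
vel = sqrt(1525.6*1000*2*0.43623 / (0.043385*1940.1*1000))
vel = 3.9766 m/s


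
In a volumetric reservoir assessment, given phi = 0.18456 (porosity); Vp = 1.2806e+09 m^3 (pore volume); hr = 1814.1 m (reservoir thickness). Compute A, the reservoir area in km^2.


A = Vp / (1e6 * hr * phi)
A = 1.2806e+09 / (1e6 * 1814.1 * 0.18456)
A = 3.8249 km^2


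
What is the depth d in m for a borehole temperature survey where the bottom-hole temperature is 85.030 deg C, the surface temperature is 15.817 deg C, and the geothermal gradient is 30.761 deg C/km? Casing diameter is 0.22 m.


d = (T_d - T_surf) / grad * 1000
d = (85.030 - 15.817) / 30.761 * 1000
d = 2250.0 m


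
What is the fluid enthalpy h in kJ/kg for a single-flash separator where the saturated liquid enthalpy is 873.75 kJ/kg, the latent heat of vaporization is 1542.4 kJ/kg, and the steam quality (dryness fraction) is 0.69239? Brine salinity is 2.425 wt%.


h = hf + x * hfg
h = 873.75 + 0.69239 * 1542.4
h = 1941.7 kJ/kg


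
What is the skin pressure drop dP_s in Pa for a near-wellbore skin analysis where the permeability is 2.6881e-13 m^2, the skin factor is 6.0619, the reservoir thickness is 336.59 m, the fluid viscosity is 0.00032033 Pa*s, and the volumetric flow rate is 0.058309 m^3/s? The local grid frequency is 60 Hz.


dP_s = S * q * mu / (2*pi*k*hr) / 1000
dP_s = 6.0619 * 0.058309 * 0.00032033 / (2*pi*2.6881e-13*336.59) / 1000
dP_s = 199.1661 kPa
Convert: 199.1661 kPa * 1000.0 = 1.9917e+05 Pa
dP_s = 1.9917e+05 Pa


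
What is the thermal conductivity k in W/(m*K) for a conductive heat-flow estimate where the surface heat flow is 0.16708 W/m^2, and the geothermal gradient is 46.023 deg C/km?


k = q * 1000 / grad
k = 0.16708 * 1000 / 46.023
k = 3.6304 W/(m*K)


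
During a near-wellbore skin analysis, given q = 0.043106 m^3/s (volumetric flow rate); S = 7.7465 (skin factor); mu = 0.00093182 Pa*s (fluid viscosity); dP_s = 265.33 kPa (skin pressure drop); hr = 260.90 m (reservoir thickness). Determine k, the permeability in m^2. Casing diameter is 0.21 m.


k = S*q*mu / (2*pi*dP_s*1000*hr)
k = 7.7465*0.043106*0.00093182 / (2*pi*265.33*1000*260.90)
k = 7.1538e-13 m^2


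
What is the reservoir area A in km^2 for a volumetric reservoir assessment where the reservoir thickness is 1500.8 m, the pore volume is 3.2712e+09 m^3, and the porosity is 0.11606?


A = Vp / (1e6 * hr * phi)
A = 3.2712e+09 / (1e6 * 1500.8 * 0.11606)
A = 18.780 km^2


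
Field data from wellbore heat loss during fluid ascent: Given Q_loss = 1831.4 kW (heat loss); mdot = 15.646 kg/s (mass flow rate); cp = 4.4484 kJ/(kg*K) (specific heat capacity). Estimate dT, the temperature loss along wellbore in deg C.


dT = Q_loss / (mdot * cp)
dT = 1831.4 / (15.646 * 4.4484)
dT = 26.31334 K
Convert (temperature difference, 1 K = 1 deg C): 26.31334 K = 26.31334 deg C
dT = 26.313 deg C


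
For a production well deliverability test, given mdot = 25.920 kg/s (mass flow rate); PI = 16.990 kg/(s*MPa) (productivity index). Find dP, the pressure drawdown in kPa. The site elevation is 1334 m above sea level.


dP = mdot * 1000 / PI
dP = 25.920 * 1000 / 16.990
dP = 1525.6 kPa


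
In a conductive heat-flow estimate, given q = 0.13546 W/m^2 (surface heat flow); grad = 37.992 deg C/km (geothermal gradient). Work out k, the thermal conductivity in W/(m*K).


k = q * 1000 / grad
k = 0.13546 * 1000 / 37.992
k = 3.5655 W/(m*K)


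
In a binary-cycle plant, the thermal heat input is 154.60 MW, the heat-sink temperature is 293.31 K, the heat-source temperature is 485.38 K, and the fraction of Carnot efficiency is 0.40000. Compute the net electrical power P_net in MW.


Step 1: eta = (1 - Tc/Th)*f = (1 - 293.31/485.38)*0.4 = 0.1582842
Step 2: P_net = eta * Q_in = 0.1582842 * 154.6 = 24.471 MW
P_net = 24.471 MW


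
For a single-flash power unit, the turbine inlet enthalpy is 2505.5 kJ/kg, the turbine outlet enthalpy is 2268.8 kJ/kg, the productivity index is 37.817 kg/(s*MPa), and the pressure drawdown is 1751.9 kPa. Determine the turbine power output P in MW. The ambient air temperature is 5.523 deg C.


Step 1: mdot = PI * dP / 1000 = 37.817 * 1751.9 / 1000 = 66.25160 kg/s
Step 2: P = mdot*(h_in - h_out)/1000 = 66.25160*(2505.5 - 2268.8)/1000 = 15.682 MW
P = 15.682 MW


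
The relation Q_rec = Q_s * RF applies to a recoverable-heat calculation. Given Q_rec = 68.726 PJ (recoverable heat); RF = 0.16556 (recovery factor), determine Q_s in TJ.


Q_s = Q_rec / RF
Q_s = 68.726 / 0.16556
Q_s = 415.1123 PJ
Convert: 415.1123 PJ * 1000.0 = 4.1511e+05 TJ
Q_s = 4.1511e+05 TJ


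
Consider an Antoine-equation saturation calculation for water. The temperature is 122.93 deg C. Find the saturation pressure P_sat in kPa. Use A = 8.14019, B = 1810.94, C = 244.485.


P_sat = 10^(A - B/(C + T)) / 760 * 0.101325
P_sat = 10^(8.14019 - 1810.94/(244.485 + 122.93)) / 760 * 0.101325
P_sat = 0.2168828 MPa
Convert: 0.2168828 MPa * 1000.0 = 216.88 kPa
P_sat = 216.88 kPa


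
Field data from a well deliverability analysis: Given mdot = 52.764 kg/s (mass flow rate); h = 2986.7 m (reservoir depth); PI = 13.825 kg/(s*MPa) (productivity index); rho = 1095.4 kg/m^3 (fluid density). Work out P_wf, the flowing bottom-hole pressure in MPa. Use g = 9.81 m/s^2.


Step 1: P_i = rho*g*h/1e6 = 1095.4*9.81*2986.7/1e6 = 32.09470 MPa
Step 2: P_wf = P_i - mdot/PI = 32.09470 - 52.764/13.825 = 28.278 MPa
P_wf = 28.278 MPa


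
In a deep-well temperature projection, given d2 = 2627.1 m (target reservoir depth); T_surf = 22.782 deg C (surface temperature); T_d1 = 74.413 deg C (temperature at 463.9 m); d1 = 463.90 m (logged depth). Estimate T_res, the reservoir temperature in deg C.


Step 1: grad = (T_d1 - T_surf)/d1 * 1000 = (74.413 - 22.782)/463.9 * 1000 = 111.2977 deg C/km
Step 2: T_res = T_surf + grad*d2/1000 = 22.782 + 111.2977*2627.1/1000 = 315.17 deg C
T_res = 315.17 deg C


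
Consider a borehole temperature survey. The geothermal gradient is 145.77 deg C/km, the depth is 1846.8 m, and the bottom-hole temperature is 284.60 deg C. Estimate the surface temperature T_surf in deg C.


T_surf = T_d - grad * d / 1000
T_surf = 284.60 - 145.77 * 1846.8 / 1000
T_surf = 15.392 deg C


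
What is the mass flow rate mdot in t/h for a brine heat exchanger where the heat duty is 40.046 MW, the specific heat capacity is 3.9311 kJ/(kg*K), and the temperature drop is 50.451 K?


mdot = Q * 1000 / (cp * dT)
mdot = 40.046 * 1000 / (3.9311 * 50.451)
mdot = 201.9181 kg/s
Convert: 201.9181 kg/s * 3.6 = 726.91 t/h
mdot = 726.91 t/h


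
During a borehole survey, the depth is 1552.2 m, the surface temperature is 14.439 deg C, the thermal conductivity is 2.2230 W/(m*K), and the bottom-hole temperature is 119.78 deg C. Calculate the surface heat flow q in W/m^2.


Step 1: grad = (T_d - T_surf)/d * 1000 = (119.78 - 14.439)/1552.2 * 1000 = 67.86561 deg C/km
Step 2: q = k * grad / 1000 = 2.223 * 67.86561 / 1000 = 0.15087 W/m^2
q = 0.15087 W/m^2


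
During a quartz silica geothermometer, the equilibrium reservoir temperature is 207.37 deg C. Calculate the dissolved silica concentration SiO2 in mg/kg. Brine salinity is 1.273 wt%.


SiO2 = 10^(5.19 - 1309/(T_eq + 273.15))
SiO2 = 10^(5.19 - 1309/(207.37 + 273.15))
SiO2 = 292.33 mg/kg


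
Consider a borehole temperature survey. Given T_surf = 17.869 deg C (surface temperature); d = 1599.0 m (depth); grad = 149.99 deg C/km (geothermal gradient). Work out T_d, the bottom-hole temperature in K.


T_d = T_surf + grad * d / 1000
T_d = 17.869 + 149.99 * 1599.0 / 1000
T_d = 257.7030 deg C
Convert to K: 257.7030 + 273.15 = 530.85 K
T_d = 530.85 K


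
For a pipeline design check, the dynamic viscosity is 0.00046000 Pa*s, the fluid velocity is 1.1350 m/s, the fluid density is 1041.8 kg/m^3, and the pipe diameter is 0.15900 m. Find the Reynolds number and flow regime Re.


Step 1: Re = rho*vel*D/mu = 1041.8*1.135*0.159/0.00046 = 4.0871e+05
Step 2: Re = 4.0871e+05 > 4000, so flow is turbulent.
Re = 4.0871e+05 (turbulent)


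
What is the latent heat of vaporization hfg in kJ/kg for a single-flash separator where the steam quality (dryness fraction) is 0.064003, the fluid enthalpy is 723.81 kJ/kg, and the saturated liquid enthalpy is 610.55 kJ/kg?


hfg = (h - hf) / x
hfg = (723.81 - 610.55) / 0.064003
hfg = 1769.6 kJ/kg


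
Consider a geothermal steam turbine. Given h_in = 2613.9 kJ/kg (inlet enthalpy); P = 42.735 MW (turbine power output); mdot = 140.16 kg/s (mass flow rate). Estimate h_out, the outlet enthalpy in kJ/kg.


h_out = h_in - P * 1000 / mdot
h_out = 2613.9 - 42.735 * 1000 / 140.16
h_out = 2309.0 kJ/kg


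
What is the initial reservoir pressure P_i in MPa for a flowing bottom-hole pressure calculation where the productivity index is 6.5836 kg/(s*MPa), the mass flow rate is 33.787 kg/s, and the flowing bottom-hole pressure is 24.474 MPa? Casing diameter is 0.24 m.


P_i = P_wf + mdot / PI
P_i = 24.474 + 33.787 / 6.5836
P_i = 29.606 MPa


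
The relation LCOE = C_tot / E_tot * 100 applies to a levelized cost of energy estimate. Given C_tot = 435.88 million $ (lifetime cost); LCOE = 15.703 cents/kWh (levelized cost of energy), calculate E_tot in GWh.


E_tot = C_tot / LCOE * 100
E_tot = 435.88 / 15.703 * 100
E_tot = 2775.8 GWh


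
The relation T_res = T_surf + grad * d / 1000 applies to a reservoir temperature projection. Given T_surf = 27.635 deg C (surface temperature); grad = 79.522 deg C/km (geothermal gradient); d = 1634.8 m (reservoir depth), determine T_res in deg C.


T_res = T_surf + grad * d / 1000
T_res = 27.635 + 79.522 * 1634.8 / 1000
T_res = 157.64 deg C


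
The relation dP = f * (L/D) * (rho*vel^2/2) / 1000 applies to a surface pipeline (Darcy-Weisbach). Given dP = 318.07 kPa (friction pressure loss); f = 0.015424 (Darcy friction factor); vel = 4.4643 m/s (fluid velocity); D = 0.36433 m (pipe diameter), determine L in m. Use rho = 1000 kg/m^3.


L = dP*1000*D / (f*rho*vel^2/2)
L = 318.07*1000*0.36433 / (0.015424*1000*4.4643^2/2)
L = 753.95 m


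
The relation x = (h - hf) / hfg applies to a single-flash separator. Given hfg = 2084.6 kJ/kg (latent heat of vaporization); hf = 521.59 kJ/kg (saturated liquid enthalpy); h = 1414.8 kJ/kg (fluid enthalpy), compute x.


x = (h - hf) / hfg
x = (1414.8 - 521.59) / 2084.6
x = 0.42848


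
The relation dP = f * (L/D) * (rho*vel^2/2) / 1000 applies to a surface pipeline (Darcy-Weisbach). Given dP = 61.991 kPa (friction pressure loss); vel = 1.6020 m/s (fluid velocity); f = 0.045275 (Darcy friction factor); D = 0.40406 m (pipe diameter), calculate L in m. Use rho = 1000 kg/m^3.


L = dP*1000*D / (f*rho*vel^2/2)
L = 61.991*1000*0.40406 / (0.045275*1000*1.6020^2/2)
L = 431.14 m


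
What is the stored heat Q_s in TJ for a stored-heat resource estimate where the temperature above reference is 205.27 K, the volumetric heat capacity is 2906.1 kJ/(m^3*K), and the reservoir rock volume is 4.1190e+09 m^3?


Q_s = Vr * rhoc * dT / 1e12
Q_s = 4.1190e+09 * 2906.1 * 205.27 / 1e12
Q_s = 2457.128 PJ
Convert: 2457.128 PJ * 1000.0 = 2.4571e+06 TJ
Q_s = 2.4571e+06 TJ


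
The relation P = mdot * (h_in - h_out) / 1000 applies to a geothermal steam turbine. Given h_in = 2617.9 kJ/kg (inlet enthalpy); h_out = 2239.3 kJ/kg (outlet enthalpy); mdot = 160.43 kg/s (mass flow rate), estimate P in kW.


P = mdot * (h_in - h_out) / 1000
P = 160.43 * (2617.9 - 2239.3) / 1000
P = 60.73880 MW
Convert: 60.73880 MW * 1000.0 = 60739 kW
P = 60739 kW


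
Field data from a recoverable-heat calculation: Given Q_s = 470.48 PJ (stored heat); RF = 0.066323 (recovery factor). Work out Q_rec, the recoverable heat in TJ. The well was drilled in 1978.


Q_rec = Q_s * RF
Q_rec = 470.48 * 0.066323
Q_rec = 31.20365 PJ
Convert: 31.20365 PJ * 1000.0 = 31204 TJ
Q_rec = 31204 TJ


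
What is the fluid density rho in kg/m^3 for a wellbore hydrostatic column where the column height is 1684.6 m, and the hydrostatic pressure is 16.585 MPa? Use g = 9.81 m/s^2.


rho = P * 1e6 / (g * h)
rho = 16.585 * 1e6 / (9.81 * 1684.6)
rho = 1003.6 kg/m^3


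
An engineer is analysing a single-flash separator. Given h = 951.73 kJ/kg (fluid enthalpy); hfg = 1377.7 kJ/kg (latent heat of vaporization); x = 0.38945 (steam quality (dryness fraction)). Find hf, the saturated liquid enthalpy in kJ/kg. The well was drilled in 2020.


hf = h - x * hfg
hf = 951.73 - 0.38945 * 1377.7
hf = 415.18 kJ/kg


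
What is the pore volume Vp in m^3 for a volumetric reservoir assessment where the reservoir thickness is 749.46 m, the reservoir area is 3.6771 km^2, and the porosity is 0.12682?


Vp = A * 1e6 * hr * phi
Vp = 3.6771 * 1e6 * 749.46 * 0.12682
Vp = 3.4950e+08 m^3


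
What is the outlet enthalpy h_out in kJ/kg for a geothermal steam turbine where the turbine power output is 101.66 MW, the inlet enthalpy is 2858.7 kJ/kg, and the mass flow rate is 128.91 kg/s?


h_out = h_in - P * 1000 / mdot
h_out = 2858.7 - 101.66 * 1000 / 128.91
h_out = 2070.1 kJ/kg


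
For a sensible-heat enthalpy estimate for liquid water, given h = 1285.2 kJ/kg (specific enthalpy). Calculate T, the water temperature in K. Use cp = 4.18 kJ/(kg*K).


T = h / cp
T = 1285.2 / 4.18
T = 307.4641 deg C
Convert to K: 307.4641 + 273.15 = 580.61 K
T = 580.61 K


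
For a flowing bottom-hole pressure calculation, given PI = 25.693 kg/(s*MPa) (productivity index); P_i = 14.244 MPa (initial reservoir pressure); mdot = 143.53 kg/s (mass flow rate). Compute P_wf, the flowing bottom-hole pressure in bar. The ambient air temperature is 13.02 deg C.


P_wf = P_i - mdot / PI
P_wf = 14.244 - 143.53 / 25.693
P_wf = 8.657654 MPa
Convert: 8.657654 MPa * 10.0 = 86.577 bar
P_wf = 86.577 bar


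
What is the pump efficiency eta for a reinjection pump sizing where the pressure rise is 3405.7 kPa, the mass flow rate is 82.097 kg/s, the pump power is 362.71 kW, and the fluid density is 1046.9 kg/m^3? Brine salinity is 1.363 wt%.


eta = mdot * dP / (rho * P_pump)
eta = 82.097 * 3405.7 / (1046.9 * 362.71)
eta = 0.73632


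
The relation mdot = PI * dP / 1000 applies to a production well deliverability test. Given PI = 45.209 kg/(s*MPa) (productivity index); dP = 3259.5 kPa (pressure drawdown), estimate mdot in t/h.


mdot = PI * dP / 1000
mdot = 45.209 * 3259.5 / 1000
mdot = 147.3587 kg/s
Convert: 147.3587 kg/s * 3.6 = 530.49 t/h
mdot = 530.49 t/h


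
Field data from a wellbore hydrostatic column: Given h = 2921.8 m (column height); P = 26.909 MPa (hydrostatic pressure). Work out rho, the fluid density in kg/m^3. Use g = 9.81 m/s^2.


rho = P * 1e6 / (g * h)
rho = 26.909 * 1e6 / (9.81 * 2921.8)
rho = 938.81 kg/m^3


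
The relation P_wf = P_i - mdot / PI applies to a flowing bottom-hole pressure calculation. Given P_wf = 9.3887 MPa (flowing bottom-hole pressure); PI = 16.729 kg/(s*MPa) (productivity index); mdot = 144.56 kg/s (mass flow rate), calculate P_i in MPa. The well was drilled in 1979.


P_i = P_wf + mdot / PI
P_i = 9.3887 + 144.56 / 16.729
P_i = 18.030 MPa


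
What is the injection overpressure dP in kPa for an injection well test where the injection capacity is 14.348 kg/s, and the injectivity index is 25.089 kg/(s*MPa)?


dP = mdot * 1000 / II
dP = 14.348 * 1000 / 25.089
dP = 571.88 kPa


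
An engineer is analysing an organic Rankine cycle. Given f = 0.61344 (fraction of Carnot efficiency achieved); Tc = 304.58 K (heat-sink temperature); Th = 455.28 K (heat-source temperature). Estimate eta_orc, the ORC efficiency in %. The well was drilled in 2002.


eta_orc = (1 - Tc/Th) * f * 100
eta_orc = (1 - 304.58/455.28) * 0.61344 * 100
eta_orc = 20.305 %


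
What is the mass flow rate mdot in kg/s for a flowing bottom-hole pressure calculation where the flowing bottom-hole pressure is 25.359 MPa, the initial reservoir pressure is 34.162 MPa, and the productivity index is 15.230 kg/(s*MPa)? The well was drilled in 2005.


mdot = (P_i - P_wf) * PI
mdot = (34.162 - 25.359) * 15.230
mdot = 134.07 kg/s


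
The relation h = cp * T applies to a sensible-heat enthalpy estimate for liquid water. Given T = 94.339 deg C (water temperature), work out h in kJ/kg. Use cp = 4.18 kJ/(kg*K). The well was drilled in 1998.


h = cp * T
h = 4.18 * 94.339
h = 394.34 kJ/kg


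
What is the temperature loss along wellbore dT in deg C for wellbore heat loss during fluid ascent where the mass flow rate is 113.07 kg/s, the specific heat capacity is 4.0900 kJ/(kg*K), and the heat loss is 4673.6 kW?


dT = Q_loss / (mdot * cp)
dT = 4673.6 / (113.07 * 4.0900)
dT = 10.10604 K
Convert (temperature difference, 1 K = 1 deg C): 10.10604 K = 10.10604 deg C
dT = 10.106 deg C


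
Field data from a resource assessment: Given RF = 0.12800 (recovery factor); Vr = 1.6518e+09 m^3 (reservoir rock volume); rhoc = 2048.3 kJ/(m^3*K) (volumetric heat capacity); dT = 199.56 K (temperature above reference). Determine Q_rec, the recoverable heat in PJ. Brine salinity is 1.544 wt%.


Step 1: Q_s = Vr*rhoc*dT/1e12 = 1.6518e+09*2048.3*199.56/1e12 = 675.1877 PJ
Step 2: Q_rec = Q_s * RF = 675.1877 * 0.128 = 86.424 PJ
Q_rec = 86.424 PJ


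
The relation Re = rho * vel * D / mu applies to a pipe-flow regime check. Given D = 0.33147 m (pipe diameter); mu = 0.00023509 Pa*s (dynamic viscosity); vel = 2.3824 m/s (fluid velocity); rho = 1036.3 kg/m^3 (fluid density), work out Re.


Re = rho * vel * D / mu
Re = 1036.3 * 2.3824 * 0.33147 / 0.00023509
Re = 3.4810e+06


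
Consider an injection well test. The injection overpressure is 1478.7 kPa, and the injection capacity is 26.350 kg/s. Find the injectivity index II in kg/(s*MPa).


II = mdot * 1000 / dP
II = 26.350 * 1000 / 1478.7
II = 17.820 kg/(s*MPa)


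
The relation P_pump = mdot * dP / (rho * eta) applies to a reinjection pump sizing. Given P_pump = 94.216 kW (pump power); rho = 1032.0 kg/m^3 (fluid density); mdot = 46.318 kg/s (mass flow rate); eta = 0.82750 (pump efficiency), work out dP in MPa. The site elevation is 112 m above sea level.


dP = P_pump * rho * eta / mdot
dP = 94.216 * 1032.0 * 0.82750 / 46.318
dP = 1737.091 kPa
Convert: 1737.091 kPa * 0.001 = 1.7371 MPa
dP = 1.7371 MPa


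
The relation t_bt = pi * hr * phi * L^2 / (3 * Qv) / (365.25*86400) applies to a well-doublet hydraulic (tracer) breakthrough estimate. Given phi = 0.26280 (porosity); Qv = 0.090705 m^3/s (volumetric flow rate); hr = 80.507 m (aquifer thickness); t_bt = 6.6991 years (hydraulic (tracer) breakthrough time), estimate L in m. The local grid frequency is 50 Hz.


L = sqrt(t_bt*365.25*86400*3*Qv / (pi*hr*phi))
L = sqrt(6.6991*365.25*86400*3*0.090705 / (pi*80.507*0.26280))
L = 930.32 m


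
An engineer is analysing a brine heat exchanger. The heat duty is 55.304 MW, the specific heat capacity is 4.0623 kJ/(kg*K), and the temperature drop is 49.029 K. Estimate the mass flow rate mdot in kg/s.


mdot = Q * 1000 / (cp * dT)
mdot = 55.304 * 1000 / (4.0623 * 49.029)
mdot = 277.67 kg/s


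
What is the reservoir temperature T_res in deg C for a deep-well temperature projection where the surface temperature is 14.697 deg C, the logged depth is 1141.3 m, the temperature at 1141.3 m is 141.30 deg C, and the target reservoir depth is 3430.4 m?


Step 1: grad = (T_d1 - T_surf)/d1 * 1000 = (141.3 - 14.697)/1141.3 * 1000 = 110.9288 deg C/km
Step 2: T_res = T_surf + grad*d2/1000 = 14.697 + 110.9288*3430.4/1000 = 395.23 deg C
T_res = 395.23 deg C


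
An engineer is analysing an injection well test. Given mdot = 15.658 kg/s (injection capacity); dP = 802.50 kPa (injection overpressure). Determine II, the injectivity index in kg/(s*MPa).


II = mdot * 1000 / dP
II = 15.658 * 1000 / 802.50
II = 19.512 kg/(s*MPa)


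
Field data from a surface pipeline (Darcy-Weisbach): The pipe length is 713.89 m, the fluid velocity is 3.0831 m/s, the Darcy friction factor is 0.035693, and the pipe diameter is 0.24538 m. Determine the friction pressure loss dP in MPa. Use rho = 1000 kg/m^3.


dP = f * (L/D) * (rho*vel^2/2) / 1000
dP = 0.035693 * (713.89/0.24538) * (1000*3.0831^2/2) / 1000
dP = 493.5378 kPa
Convert: 493.5378 kPa * 0.001 = 0.49354 MPa
dP = 0.49354 MPa


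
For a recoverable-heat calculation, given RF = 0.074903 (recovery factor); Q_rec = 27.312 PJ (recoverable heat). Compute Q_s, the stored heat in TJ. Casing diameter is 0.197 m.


Q_s = Q_rec / RF
Q_s = 27.312 / 0.074903
Q_s = 364.6316 PJ
Convert: 364.6316 PJ * 1000.0 = 3.6463e+05 TJ
Q_s = 3.6463e+05 TJ


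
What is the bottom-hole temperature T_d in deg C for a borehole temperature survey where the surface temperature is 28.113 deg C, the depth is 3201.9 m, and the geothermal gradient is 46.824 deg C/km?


T_d = T_surf + grad * d / 1000
T_d = 28.113 + 46.824 * 3201.9 / 1000
T_d = 178.04 deg C


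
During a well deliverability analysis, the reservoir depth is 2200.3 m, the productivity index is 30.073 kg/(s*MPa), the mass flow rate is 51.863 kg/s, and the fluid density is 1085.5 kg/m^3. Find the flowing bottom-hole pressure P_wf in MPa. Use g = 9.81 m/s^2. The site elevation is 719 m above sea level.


Step 1: P_i = rho*g*h/1e6 = 1085.5*9.81*2200.3/1e6 = 23.43046 MPa
Step 2: P_wf = P_i - mdot/PI = 23.43046 - 51.863/30.073 = 21.706 MPa
P_wf = 21.706 MPa


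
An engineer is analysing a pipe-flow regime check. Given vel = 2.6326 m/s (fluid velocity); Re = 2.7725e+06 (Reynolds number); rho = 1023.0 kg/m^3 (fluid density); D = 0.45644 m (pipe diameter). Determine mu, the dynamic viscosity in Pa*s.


mu = rho * vel * D / Re
mu = 1023.0 * 2.6326 * 0.45644 / 2.7725e+06
mu = 0.00044338 Pa*s


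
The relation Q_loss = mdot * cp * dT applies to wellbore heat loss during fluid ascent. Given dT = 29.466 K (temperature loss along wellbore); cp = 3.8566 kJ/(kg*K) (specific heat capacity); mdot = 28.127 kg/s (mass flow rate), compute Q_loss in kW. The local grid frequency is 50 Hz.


Q_loss = mdot * cp * dT
Q_loss = 28.127 * 3.8566 * 29.466
Q_loss = 3196.3 kW


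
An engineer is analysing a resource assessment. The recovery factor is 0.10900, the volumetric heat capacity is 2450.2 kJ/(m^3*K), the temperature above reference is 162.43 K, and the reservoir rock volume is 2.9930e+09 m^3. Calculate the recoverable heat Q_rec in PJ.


Step 1: Q_s = Vr*rhoc*dT/1e12 = 2.9930e+09*2450.2*162.43/1e12 = 1191.172 PJ
Step 2: Q_rec = Q_s * RF = 1191.172 * 0.109 = 129.84 PJ
Q_rec = 129.84 PJ


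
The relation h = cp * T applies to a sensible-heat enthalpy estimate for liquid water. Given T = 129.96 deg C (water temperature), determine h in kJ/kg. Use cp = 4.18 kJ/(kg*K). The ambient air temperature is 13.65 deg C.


h = cp * T
h = 4.18 * 129.96
h = 543.23 kJ/kg


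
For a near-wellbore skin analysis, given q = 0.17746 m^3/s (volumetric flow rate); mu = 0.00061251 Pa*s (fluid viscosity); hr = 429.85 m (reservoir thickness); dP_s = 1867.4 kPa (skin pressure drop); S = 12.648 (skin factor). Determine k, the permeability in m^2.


k = S*q*mu / (2*pi*dP_s*1000*hr)
k = 12.648*0.17746*0.00061251 / (2*pi*1867.4*1000*429.85)
k = 2.7258e-13 m^2


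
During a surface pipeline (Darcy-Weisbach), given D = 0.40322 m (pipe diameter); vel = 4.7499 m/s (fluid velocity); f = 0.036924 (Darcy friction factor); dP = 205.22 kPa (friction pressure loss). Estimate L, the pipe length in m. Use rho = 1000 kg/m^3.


L = dP*1000*D / (f*rho*vel^2/2)
L = 205.22*1000*0.40322 / (0.036924*1000*4.7499^2/2)
L = 198.66 m


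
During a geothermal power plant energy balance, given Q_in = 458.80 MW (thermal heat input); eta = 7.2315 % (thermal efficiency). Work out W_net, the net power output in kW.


W_net = eta / 100 * Q_in
W_net = 7.2315 / 100 * 458.80
W_net = 33.17812 MW
Convert: 33.17812 MW * 1000.0 = 33178 kW
W_net = 33178 kW


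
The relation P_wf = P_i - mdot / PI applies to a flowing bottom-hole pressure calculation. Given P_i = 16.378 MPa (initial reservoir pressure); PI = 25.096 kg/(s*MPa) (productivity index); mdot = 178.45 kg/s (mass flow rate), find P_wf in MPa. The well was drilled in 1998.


P_wf = P_i - mdot / PI
P_wf = 16.378 - 178.45 / 25.096
P_wf = 9.2673 MPa


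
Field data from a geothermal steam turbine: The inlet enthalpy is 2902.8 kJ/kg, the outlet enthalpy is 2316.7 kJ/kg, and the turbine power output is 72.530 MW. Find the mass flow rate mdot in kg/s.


mdot = P * 1000 / (h_in - h_out)
mdot = 72.530 * 1000 / (2902.8 - 2316.7)
mdot = 123.75 kg/s


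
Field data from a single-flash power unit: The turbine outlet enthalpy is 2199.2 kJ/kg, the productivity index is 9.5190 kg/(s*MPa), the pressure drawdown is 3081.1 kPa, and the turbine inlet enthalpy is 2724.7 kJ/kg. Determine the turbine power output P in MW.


Step 1: mdot = PI * dP / 1000 = 9.519 * 3081.1 / 1000 = 29.32899 kg/s
Step 2: P = mdot*(h_in - h_out)/1000 = 29.32899*(2724.7 - 2199.2)/1000 = 15.412 MW
P = 15.412 MW


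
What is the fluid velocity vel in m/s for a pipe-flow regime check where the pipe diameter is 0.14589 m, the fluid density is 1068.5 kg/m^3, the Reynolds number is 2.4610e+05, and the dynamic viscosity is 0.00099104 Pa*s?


vel = Re * mu / (rho * D)
vel = 2.4610e+05 * 0.00099104 / (1068.5 * 0.14589)
vel = 1.5646 m/s


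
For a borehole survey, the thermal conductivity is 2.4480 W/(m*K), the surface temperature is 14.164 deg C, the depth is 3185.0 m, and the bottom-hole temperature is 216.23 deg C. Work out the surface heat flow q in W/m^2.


Step 1: grad = (T_d - T_surf)/d * 1000 = (216.23 - 14.164)/3185.0 * 1000 = 63.44301 deg C/km
Step 2: q = k * grad / 1000 = 2.448 * 63.44301 / 1000 = 0.15531 W/m^2
q = 0.15531 W/m^2


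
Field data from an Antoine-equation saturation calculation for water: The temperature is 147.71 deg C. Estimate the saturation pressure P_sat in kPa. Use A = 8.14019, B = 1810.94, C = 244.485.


P_sat = 10^(A - B/(C + T)) / 760 * 0.101325
P_sat = 10^(8.14019 - 1810.94/(244.485 + 147.71)) / 760 * 0.101325
P_sat = 0.4442680 MPa
Convert: 0.4442680 MPa * 1000.0 = 444.27 kPa
P_sat = 444.27 kPa


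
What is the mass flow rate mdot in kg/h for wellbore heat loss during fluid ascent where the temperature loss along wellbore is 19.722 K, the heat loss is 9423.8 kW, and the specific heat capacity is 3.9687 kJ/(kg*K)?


mdot = Q_loss / (cp * dT)
mdot = 9423.8 / (3.9687 * 19.722)
mdot = 120.4001 kg/s
Convert: 120.4001 kg/s * 3600.0 = 4.3344e+05 kg/h
mdot = 4.3344e+05 kg/h


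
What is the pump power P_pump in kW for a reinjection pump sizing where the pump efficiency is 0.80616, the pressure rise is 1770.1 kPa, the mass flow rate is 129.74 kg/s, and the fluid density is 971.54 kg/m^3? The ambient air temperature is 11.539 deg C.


P_pump = mdot * dP / (rho * eta)
P_pump = 129.74 * 1770.1 / (971.54 * 0.80616)
P_pump = 293.22 kW


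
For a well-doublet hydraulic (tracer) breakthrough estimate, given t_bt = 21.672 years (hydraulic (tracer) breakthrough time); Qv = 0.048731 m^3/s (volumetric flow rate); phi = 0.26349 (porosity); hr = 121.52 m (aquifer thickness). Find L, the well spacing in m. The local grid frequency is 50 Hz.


L = sqrt(t_bt*365.25*86400*3*Qv / (pi*hr*phi))
L = sqrt(21.672*365.25*86400*3*0.048731 / (pi*121.52*0.26349))
L = 996.97 m


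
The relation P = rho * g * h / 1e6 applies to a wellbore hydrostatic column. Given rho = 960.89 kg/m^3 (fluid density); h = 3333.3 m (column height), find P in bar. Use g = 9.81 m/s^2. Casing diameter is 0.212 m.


P = rho * g * h / 1e6
P = 960.89 * 9.81 * 3333.3 / 1e6
P = 31.42079 MPa
Convert: 31.42079 MPa * 10.0 = 314.21 bar
P = 314.21 bar


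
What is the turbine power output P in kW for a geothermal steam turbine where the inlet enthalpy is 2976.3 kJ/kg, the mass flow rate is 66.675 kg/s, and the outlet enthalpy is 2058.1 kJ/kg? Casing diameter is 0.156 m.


P = mdot * (h_in - h_out) / 1000
P = 66.675 * (2976.3 - 2058.1) / 1000
P = 61.22099 MW
Convert: 61.22099 MW * 1000.0 = 61221 kW
P = 61221 kW


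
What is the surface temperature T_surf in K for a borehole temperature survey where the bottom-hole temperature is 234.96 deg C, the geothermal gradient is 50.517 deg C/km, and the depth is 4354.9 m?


T_surf = T_d - grad * d / 1000
T_surf = 234.96 - 50.517 * 4354.9 / 1000
T_surf = 14.96352 deg C
Convert to K: 14.96352 + 273.15 = 288.11 K
T_surf = 288.11 K


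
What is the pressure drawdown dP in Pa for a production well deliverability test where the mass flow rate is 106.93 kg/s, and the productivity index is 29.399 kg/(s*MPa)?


dP = mdot * 1000 / PI
dP = 106.93 * 1000 / 29.399
dP = 3637.199 kPa
Convert: 3637.199 kPa * 1000.0 = 3.6372e+06 Pa
dP = 3.6372e+06 Pa


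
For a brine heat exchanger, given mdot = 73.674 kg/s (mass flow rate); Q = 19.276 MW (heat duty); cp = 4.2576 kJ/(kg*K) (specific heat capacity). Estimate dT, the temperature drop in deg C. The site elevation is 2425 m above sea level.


dT = Q * 1000 / (mdot * cp)
dT = 19.276 * 1000 / (73.674 * 4.2576)
dT = 61.45225 K
Convert (temperature difference, 1 K = 1 deg C): 61.45225 K = 61.45225 deg C
dT = 61.452 deg C


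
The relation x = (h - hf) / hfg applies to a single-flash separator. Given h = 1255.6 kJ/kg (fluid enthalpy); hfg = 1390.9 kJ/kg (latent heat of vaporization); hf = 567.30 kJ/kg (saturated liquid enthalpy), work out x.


x = (h - hf) / hfg
x = (1255.6 - 567.30) / 1390.9
x = 0.49486


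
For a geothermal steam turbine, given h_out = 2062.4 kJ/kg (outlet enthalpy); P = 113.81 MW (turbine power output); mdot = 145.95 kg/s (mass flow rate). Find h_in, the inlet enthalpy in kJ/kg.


h_in = h_out + P * 1000 / mdot
h_in = 2062.4 + 113.81 * 1000 / 145.95
h_in = 2842.2 kJ/kg


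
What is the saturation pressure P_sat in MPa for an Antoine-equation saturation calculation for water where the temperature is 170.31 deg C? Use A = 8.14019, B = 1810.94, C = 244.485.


P_sat = 10^(A - B/(C + T)) / 760 * 0.101325
P_sat = 10^(8.14019 - 1810.94/(244.485 + 170.31)) / 760 * 0.101325
P_sat = 0.79291 MPa


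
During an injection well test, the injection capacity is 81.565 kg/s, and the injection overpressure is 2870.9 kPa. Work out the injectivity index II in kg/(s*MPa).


II = mdot * 1000 / dP
II = 81.565 * 1000 / 2870.9
II = 28.411 kg/(s*MPa)


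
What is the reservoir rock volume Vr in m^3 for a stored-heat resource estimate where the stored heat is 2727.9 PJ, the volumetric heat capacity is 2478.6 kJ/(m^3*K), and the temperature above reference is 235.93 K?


Vr = Q_s * 1e12 / (rhoc * dT)
Vr = 2727.9 * 1e12 / (2478.6 * 235.93)
Vr = 4.6649e+09 m^3


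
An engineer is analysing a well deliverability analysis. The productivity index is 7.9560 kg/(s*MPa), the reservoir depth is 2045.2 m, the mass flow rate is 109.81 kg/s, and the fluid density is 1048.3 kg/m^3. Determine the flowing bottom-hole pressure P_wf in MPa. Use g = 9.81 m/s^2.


Step 1: P_i = rho*g*h/1e6 = 1048.3*9.81*2045.2/1e6 = 21.03247 MPa
Step 2: P_wf = P_i - mdot/PI = 21.03247 - 109.81/7.956 = 7.2303 MPa
P_wf = 7.2303 MPa


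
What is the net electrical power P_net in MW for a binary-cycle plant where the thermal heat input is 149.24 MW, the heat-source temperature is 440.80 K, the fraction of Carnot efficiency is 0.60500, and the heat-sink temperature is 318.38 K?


Step 1: eta = (1 - Tc/Th)*f = (1 - 318.38/440.8)*0.605 = 0.1680220
Step 2: P_net = eta * Q_in = 0.1680220 * 149.24 = 25.076 MW
P_net = 25.076 MW


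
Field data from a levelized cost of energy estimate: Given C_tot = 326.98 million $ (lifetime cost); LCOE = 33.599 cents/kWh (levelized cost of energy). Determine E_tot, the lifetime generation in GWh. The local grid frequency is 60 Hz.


E_tot = C_tot / LCOE * 100
E_tot = 326.98 / 33.599 * 100
E_tot = 973.18 GWh


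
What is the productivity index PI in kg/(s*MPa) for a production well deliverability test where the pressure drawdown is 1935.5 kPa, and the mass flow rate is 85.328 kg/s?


PI = mdot * 1000 / dP
PI = 85.328 * 1000 / 1935.5
PI = 44.086 kg/(s*MPa)


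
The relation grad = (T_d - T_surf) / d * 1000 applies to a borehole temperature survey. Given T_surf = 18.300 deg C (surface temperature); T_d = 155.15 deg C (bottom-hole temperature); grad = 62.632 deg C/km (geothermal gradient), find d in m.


d = (T_d - T_surf) / grad * 1000
d = (155.15 - 18.300) / 62.632 * 1000
d = 2185.0 m


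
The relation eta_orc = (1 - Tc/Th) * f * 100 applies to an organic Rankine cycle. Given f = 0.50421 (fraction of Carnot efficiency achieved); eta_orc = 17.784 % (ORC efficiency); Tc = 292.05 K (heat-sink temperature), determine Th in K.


Th = Tc / (1 - (eta_orc/100)/f)
Th = 292.05 / (1 - (17.784/100)/0.50421)
Th = 451.19 K


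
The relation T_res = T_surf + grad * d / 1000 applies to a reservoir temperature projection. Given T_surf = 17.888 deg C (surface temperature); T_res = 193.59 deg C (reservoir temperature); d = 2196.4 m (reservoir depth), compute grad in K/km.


grad = (T_res - T_surf) / d * 1000
grad = (193.59 - 17.888) / 2196.4 * 1000
grad = 79.99545 deg C/km
Convert: 79.99545 deg C/km * 1.0 = 79.995 K/km
grad = 79.995 K/km


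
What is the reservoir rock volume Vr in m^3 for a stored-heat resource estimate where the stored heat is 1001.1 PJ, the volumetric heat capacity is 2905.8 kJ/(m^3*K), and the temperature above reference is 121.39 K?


Vr = Q_s * 1e12 / (rhoc * dT)
Vr = 1001.1 * 1e12 / (2905.8 * 121.39)
Vr = 2.8381e+09 m^3


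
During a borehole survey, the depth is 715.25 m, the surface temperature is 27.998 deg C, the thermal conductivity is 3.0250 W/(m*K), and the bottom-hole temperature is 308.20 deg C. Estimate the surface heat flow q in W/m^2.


Step 1: grad = (T_d - T_surf)/d * 1000 = (308.2 - 27.998)/715.25 * 1000 = 391.7539 deg C/km
Step 2: q = k * grad / 1000 = 3.025 * 391.7539 / 1000 = 1.1851 W/m^2
q = 1.1851 W/m^2


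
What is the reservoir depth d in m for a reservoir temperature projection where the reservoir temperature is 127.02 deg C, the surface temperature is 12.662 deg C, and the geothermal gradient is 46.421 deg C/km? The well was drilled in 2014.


d = (T_res - T_surf) / grad * 1000
d = (127.02 - 12.662) / 46.421 * 1000
d = 2463.5 m


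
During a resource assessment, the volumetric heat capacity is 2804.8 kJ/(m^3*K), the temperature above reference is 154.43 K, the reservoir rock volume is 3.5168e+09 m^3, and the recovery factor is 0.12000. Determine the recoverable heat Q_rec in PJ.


Step 1: Q_s = Vr*rhoc*dT/1e12 = 3.5168e+09*2804.8*154.43/1e12 = 1523.285 PJ
Step 2: Q_rec = Q_s * RF = 1523.285 * 0.12 = 182.79 PJ
Q_rec = 182.79 PJ


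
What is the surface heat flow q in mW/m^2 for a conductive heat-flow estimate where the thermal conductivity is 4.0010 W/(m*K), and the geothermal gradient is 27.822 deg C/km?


q = k * grad / 1000
q = 4.0010 * 27.822 / 1000
q = 0.1113158 W/m^2
Convert: 0.1113158 W/m^2 * 1000.0 = 111.32 mW/m^2
q = 111.32 mW/m^2


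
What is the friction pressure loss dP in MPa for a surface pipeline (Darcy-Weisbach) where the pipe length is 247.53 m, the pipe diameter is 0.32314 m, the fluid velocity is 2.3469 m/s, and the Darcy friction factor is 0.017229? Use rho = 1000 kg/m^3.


dP = f * (L/D) * (rho*vel^2/2) / 1000
dP = 0.017229 * (247.53/0.32314) * (1000*2.3469^2/2) / 1000
dP = 36.34598 kPa
Convert: 36.34598 kPa * 0.001 = 0.036346 MPa
dP = 0.036346 MPa


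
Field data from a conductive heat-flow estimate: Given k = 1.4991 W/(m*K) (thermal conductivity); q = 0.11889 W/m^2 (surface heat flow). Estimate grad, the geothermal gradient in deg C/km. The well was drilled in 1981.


grad = q * 1000 / k
grad = 0.11889 * 1000 / 1.4991
grad = 79.308 deg C/km


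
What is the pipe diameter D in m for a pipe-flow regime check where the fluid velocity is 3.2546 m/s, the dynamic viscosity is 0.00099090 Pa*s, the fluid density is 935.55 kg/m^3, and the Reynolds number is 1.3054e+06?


D = Re * mu / (rho * vel)
D = 1.3054e+06 * 0.00099090 / (935.55 * 3.2546)
D = 0.42482 m


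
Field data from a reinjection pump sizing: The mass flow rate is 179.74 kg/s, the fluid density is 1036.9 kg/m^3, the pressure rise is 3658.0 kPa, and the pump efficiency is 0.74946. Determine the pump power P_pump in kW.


P_pump = mdot * dP / (rho * eta)
P_pump = 179.74 * 3658.0 / (1036.9 * 0.74946)
P_pump = 846.06 kW


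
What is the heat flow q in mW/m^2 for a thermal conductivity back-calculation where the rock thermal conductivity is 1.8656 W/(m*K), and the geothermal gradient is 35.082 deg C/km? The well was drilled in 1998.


q = k * grad / 1000
q = 1.8656 * 35.082 / 1000
q = 0.06544898 W/m^2
Convert: 0.06544898 W/m^2 * 1000.0 = 65.449 mW/m^2
q = 65.449 mW/m^2


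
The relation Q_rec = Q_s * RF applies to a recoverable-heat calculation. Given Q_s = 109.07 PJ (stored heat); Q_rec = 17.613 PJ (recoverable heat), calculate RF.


RF = Q_rec / Q_s
RF = 17.613 / 109.07
RF = 0.16148


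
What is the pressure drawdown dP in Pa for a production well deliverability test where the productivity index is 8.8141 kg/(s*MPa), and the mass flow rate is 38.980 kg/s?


dP = mdot * 1000 / PI
dP = 38.980 * 1000 / 8.8141
dP = 4422.459 kPa
Convert: 4422.459 kPa * 1000.0 = 4.4225e+06 Pa
dP = 4.4225e+06 Pa


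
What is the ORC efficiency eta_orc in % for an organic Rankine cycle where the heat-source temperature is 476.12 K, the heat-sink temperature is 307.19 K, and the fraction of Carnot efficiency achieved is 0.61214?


eta_orc = (1 - Tc/Th) * f * 100
eta_orc = (1 - 307.19/476.12) * 0.61214 * 100
eta_orc = 21.719 %
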